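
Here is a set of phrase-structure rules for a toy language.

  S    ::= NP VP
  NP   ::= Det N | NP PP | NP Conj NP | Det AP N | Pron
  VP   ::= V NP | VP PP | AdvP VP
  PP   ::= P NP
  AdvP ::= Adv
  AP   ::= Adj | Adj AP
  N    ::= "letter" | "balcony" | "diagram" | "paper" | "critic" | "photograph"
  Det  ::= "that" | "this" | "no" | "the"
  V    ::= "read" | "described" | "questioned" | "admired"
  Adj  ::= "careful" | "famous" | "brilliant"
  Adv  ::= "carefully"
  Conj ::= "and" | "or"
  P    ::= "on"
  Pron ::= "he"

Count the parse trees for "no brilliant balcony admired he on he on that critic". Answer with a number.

Two of the 5 distinct bracketings:
[S [NP [Det no] [AP [Adj brilliant]] [N balcony]] [VP [V admired] [NP [NP [Pron he]] [PP [P on] [NP [NP [Pron he]] [PP [P on] [NP [Det that] [N critic]]]]]]]]
[S [NP [Det no] [AP [Adj brilliant]] [N balcony]] [VP [V admired] [NP [NP [NP [Pron he]] [PP [P on] [NP [Pron he]]]] [PP [P on] [NP [Det that] [N critic]]]]]]
The trees differ in how a recursive rule is bracketed over the same span.

5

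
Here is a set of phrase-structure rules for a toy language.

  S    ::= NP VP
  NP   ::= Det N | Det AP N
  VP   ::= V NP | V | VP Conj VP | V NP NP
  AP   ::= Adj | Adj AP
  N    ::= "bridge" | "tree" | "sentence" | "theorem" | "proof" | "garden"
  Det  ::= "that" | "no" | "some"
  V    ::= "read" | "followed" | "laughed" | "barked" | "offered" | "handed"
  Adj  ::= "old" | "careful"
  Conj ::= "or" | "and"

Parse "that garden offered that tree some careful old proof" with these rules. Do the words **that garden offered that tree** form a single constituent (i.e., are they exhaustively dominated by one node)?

No

[S [NP [Det that] [N garden]] [VP [V offered] [NP [Det that] [N tree]] [NP [Det some] [AP [Adj careful] [AP [Adj old]]] [N proof]]]]
The smallest constituent containing 'that garden offered that tree' is the S spanning 'that garden offered that tree some careful old proof'; no single node in the tree dominates exactly the given words.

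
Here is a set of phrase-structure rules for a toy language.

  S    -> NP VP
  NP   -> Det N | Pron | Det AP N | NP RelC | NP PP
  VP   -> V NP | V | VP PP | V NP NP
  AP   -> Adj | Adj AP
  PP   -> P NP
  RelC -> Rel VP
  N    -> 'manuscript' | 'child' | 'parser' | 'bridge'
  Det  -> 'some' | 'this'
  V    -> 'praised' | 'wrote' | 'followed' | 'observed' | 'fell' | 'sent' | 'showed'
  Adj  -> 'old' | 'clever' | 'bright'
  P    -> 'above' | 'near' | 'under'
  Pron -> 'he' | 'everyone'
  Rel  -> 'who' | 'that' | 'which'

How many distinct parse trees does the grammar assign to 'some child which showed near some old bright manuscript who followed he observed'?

Two of the 4 distinct bracketings:
[S [NP [NP [Det some] [N child]] [RelC [Rel which] [VP [VP [V showed]] [PP [P near] [NP [NP [Det some] [AP [Adj old] [AP [Adj bright]]] [N manuscript]] [RelC [Rel who] [VP [V followed] [NP [Pron he]]]]]]]]] [VP [V observed]]]
[S [NP [NP [NP [Det some] [N child]] [RelC [Rel which] [VP [VP [V showed]] [PP [P near] [NP [Det some] [AP [Adj old] [AP [Adj bright]]] [N manuscript]]]]]] [RelC [Rel who] [VP [V followed] [NP [Pron he]]]]] [VP [V observed]]]
The trees differ in how a recursive rule is bracketed over the same span.

4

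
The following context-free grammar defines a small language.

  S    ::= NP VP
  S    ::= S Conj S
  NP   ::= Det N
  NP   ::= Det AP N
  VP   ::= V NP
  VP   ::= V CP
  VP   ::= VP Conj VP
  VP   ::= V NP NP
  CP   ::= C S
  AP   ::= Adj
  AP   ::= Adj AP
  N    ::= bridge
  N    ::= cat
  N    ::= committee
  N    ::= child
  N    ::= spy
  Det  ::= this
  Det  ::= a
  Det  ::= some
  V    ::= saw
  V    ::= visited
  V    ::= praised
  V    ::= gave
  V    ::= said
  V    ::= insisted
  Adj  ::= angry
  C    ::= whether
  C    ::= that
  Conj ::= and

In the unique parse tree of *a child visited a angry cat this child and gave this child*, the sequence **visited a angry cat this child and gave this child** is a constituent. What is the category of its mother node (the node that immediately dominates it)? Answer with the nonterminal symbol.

[S [NP [Det a] [N child]] [VP [VP [V visited] [NP [Det a] [AP [Adj angry]] [N cat]] [NP [Det this] [N child]]] [Conj and] [VP [V gave] [NP [Det this] [N child]]]]]
The span 'visited a angry cat this child and gave this child' is the VP node built by VP → VP Conj VP.
Its mother is the S built by S → NP VP.

S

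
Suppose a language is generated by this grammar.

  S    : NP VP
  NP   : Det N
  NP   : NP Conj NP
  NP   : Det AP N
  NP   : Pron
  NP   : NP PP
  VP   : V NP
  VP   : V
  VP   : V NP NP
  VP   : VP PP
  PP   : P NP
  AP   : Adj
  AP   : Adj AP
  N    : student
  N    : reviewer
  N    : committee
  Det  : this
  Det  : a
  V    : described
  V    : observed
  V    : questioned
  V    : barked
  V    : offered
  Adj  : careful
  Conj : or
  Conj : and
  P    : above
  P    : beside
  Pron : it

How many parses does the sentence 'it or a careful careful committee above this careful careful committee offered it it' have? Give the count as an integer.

2

The two bracketings:
[S [NP [NP [Pron it]] [Conj or] [NP [NP [Det a] [AP [Adj careful] [AP [Adj careful]]] [N committee]] [PP [P above] [NP [Det this] [AP [Adj careful] [AP [Adj careful]]] [N committee]]]]] [VP [V offered] [NP [Pron it]] [NP [Pron it]]]]
[S [NP [NP [NP [Pron it]] [Conj or] [NP [Det a] [AP [Adj careful] [AP [Adj careful]]] [N committee]]] [PP [P above] [NP [Det this] [AP [Adj careful] [AP [Adj careful]]] [N committee]]]] [VP [V offered] [NP [Pron it]] [NP [Pron it]]]]
The trees differ in how a recursive rule is bracketed over the same span.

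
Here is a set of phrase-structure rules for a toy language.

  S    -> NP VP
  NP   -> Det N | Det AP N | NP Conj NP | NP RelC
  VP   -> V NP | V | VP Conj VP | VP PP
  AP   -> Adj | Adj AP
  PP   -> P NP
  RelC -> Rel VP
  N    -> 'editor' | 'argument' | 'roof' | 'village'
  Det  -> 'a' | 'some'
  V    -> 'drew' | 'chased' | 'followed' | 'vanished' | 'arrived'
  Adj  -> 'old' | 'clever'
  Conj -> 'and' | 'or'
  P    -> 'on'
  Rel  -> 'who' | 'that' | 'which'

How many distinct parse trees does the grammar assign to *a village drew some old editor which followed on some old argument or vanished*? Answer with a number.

3

Two of the 3 distinct bracketings:
[S [NP [Det a] [N village]] [VP [V drew] [NP [NP [Det some] [AP [Adj old]] [N editor]] [RelC [Rel which] [VP [VP [VP [V followed]] [PP [P on] [NP [Det some] [AP [Adj old]] [N argument]]]] [Conj or] [VP [V vanished]]]]]]]
[S [NP [Det a] [N village]] [VP [VP [V drew] [NP [NP [Det some] [AP [Adj old]] [N editor]] [RelC [Rel which] [VP [VP [V followed]] [PP [P on] [NP [Det some] [AP [Adj old]] [N argument]]]]]]] [Conj or] [VP [V vanished]]]]
The trees differ in how a recursive rule is bracketed over the same span.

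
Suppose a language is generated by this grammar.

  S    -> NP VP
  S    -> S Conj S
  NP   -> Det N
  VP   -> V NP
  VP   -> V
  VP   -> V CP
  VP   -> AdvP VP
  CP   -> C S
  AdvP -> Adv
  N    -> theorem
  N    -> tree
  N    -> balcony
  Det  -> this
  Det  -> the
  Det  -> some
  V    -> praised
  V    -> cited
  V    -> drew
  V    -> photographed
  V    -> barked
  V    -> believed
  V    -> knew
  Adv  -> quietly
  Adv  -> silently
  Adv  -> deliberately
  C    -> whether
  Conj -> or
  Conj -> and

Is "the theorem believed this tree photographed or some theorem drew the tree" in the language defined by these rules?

For S → NP VP, the only prefix that parses as NP is 'the theorem', but the remainder 'believed this tree photographed or some theorem drew the tree' is not a VP under these rules. The alternative S rule S → S Conj S likewise has no satisfying split.

Ungrammatical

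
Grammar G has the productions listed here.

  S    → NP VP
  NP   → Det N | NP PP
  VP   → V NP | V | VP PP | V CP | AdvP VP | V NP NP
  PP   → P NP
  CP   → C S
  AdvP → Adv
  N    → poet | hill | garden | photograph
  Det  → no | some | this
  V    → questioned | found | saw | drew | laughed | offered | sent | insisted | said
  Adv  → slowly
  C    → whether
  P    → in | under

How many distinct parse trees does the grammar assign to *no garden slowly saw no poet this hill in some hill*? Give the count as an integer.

Two of the 3 distinct bracketings:
[S [NP [Det no] [N garden]] [VP [VP [AdvP [Adv slowly]] [VP [V saw] [NP [Det no] [N poet]] [NP [Det this] [N hill]]]] [PP [P in] [NP [Det some] [N hill]]]]]
[S [NP [Det no] [N garden]] [VP [AdvP [Adv slowly]] [VP [VP [V saw] [NP [Det no] [N poet]] [NP [Det this] [N hill]]] [PP [P in] [NP [Det some] [N hill]]]]]]
The trees differ in how a recursive rule is bracketed over the same span.

3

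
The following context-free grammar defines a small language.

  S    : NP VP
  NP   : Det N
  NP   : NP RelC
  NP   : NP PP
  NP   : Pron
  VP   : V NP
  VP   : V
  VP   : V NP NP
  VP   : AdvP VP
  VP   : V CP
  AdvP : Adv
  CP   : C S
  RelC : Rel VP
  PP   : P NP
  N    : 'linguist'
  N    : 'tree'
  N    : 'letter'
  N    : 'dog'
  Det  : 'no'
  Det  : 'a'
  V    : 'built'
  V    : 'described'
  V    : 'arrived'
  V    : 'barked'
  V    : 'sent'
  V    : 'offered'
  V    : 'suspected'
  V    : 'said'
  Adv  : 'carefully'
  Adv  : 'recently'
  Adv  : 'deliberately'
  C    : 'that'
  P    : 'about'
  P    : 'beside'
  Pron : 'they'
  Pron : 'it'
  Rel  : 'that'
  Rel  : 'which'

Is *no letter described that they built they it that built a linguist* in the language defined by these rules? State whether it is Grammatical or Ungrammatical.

Grammatical

S
  NP
    Det: no
    N: letter
  VP
    V: described
    CP
      C: that
      S
        NP
          Pron: they
        VP
          V: built
          NP
            Pron: they
          NP
            NP
              Pron: it
            RelC
              Rel: that
              VP
                V: built
                NP
                  Det: a
                  N: linguist
The bracketing above is licensed at every node by one of the given productions, with S at the root.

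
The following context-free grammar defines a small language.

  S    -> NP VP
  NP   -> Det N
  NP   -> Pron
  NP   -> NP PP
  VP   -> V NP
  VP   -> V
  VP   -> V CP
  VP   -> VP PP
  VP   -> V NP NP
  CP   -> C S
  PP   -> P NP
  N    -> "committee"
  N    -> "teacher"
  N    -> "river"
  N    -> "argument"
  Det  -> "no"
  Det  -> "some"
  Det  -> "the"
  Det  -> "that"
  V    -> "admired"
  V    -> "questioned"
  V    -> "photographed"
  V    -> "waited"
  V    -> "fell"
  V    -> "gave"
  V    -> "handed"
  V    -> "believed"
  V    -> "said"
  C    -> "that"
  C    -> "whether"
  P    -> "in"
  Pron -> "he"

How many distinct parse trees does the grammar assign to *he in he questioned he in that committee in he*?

Two of the 5 distinct bracketings:
[S [NP [NP [Pron he]] [PP [P in] [NP [Pron he]]]] [VP [V questioned] [NP [NP [Pron he]] [PP [P in] [NP [NP [Det that] [N committee]] [PP [P in] [NP [Pron he]]]]]]]]
[S [NP [NP [Pron he]] [PP [P in] [NP [Pron he]]]] [VP [V questioned] [NP [NP [NP [Pron he]] [PP [P in] [NP [Det that] [N committee]]]] [PP [P in] [NP [Pron he]]]]]]
The trees differ in how a recursive rule is bracketed over the same span.

5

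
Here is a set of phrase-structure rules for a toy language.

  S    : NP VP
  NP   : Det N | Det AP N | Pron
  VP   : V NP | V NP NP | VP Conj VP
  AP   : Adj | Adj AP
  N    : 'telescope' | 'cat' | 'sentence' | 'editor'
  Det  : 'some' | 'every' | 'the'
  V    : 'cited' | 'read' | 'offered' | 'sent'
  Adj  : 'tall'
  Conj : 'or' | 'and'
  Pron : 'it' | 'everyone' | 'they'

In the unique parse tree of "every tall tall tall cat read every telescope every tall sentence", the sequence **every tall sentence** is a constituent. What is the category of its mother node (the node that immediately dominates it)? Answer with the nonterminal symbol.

VP

S
  NP
    Det: every
    AP
      Adj: tall
      AP
        Adj: tall
        AP
          Adj: tall
    N: cat
  VP
    V: read
    NP
      Det: every
      N: telescope
    NP
      Det: every
      AP
        Adj: tall
      N: sentence
The span 'every tall sentence' is the NP node built by NP → Det AP N.
Its mother is the VP built by VP → V NP NP.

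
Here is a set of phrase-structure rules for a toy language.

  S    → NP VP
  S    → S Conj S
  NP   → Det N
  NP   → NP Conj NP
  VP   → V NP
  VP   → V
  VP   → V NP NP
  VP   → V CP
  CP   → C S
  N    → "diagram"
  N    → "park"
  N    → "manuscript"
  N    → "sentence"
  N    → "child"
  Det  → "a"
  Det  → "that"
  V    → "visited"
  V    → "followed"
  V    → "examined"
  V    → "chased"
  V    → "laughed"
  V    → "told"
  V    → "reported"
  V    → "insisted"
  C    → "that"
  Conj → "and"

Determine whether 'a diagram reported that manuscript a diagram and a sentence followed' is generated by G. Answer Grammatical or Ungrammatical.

Grammatical

S
  S
    NP
      Det: a
      N: diagram
    VP
      V: reported
      NP
        Det: that
        N: manuscript
      NP
        Det: a
        N: diagram
  Conj: and
  S
    NP
      Det: a
      N: sentence
    VP
      V: followed
The bracketing above is licensed at every node by one of the given productions, with S at the root.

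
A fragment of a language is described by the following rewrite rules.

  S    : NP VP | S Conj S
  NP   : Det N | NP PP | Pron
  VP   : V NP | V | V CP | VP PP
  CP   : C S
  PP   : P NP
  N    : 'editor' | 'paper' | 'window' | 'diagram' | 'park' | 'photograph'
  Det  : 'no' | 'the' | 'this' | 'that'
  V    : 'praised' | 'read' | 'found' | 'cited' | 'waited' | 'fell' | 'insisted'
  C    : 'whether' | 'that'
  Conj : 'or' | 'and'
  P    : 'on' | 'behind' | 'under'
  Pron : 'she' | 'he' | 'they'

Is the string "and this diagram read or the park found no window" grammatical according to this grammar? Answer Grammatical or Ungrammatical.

For S → NP VP, no prefix of the string parses as an NP. The alternative S rule S → S Conj S likewise has no satisfying split.

Ungrammatical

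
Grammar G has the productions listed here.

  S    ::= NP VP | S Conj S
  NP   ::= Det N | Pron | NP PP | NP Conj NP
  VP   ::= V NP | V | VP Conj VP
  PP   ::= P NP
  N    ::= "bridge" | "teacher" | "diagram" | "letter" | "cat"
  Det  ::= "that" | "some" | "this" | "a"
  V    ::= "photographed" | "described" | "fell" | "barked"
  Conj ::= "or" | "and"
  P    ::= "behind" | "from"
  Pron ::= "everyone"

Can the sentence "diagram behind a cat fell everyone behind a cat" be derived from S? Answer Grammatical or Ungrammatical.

Ungrammatical

For S → NP VP, no prefix of the string parses as an NP. The alternative S rule S → S Conj S likewise has no satisfying split.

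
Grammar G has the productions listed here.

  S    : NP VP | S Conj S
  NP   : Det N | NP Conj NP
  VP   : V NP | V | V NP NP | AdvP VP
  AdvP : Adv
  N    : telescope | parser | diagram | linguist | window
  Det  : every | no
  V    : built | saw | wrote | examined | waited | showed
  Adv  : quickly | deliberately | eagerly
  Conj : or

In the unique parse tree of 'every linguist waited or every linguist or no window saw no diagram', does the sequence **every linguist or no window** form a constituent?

Yes

[S [S [NP [Det every] [N linguist]] [VP [V waited]]] [Conj or] [S [NP [NP [Det every] [N linguist]] [Conj or] [NP [Det no] [N window]]] [VP [V saw] [NP [Det no] [N diagram]]]]]
The words 'every linguist or no window' are exhaustively dominated by a single NP node (built by NP → NP Conj NP), so they form a constituent.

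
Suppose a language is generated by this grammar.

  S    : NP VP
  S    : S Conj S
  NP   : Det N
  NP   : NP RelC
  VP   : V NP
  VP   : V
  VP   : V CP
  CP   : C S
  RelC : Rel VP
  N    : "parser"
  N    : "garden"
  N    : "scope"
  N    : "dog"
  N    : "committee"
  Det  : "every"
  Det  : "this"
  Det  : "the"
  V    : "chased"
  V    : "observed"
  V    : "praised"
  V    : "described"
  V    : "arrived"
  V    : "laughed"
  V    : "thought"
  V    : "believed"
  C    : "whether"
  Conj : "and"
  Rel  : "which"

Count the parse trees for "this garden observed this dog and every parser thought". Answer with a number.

[S [S [NP [Det this] [N garden]] [VP [V observed] [NP [Det this] [N dog]]]] [Conj and] [S [NP [Det every] [N parser]] [VP [V thought]]]]
No rule offers an alternative attachment or grouping for any span, so this is the only derivation.

1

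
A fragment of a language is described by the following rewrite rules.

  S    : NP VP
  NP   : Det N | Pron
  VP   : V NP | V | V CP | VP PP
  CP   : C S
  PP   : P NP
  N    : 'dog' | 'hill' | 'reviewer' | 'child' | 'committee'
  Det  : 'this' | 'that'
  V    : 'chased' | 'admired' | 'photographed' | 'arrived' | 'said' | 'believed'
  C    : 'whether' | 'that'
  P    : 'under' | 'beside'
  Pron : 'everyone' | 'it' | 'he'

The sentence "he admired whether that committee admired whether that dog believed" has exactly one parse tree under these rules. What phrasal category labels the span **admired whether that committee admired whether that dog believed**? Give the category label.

VP

S
  NP
    Pron: he
  VP
    V: admired
    CP
      C: whether
      S
        NP
          Det: that
          N: committee
        VP
          V: admired
          CP
            C: whether
            S
              NP
                Det: that
                N: dog
              VP
                V: believed
The span 'admired whether that committee admired whether that dog believed' is the VP node built by VP → V CP.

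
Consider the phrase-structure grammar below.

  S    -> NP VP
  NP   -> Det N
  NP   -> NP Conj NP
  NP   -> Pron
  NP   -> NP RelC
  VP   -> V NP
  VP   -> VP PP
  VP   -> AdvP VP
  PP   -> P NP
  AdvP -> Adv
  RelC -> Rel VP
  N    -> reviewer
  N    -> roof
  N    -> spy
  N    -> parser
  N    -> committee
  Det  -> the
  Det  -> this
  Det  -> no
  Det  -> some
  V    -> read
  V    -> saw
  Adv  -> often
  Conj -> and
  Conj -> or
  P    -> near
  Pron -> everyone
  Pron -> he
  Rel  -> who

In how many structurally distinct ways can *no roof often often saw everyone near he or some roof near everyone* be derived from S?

6

Two of the 6 distinct bracketings:
[S [NP [Det no] [N roof]] [VP [VP [VP [AdvP [Adv often]] [VP [AdvP [Adv often]] [VP [V saw] [NP [Pron everyone]]]]] [PP [P near] [NP [NP [Pron he]] [Conj or] [NP [Det some] [N roof]]]]] [PP [P near] [NP [Pron everyone]]]]]
[S [NP [Det no] [N roof]] [VP [VP [AdvP [Adv often]] [VP [VP [AdvP [Adv often]] [VP [V saw] [NP [Pron everyone]]]] [PP [P near] [NP [NP [Pron he]] [Conj or] [NP [Det some] [N roof]]]]]] [PP [P near] [NP [Pron everyone]]]]]
The trees differ in how a recursive rule is bracketed over the same span.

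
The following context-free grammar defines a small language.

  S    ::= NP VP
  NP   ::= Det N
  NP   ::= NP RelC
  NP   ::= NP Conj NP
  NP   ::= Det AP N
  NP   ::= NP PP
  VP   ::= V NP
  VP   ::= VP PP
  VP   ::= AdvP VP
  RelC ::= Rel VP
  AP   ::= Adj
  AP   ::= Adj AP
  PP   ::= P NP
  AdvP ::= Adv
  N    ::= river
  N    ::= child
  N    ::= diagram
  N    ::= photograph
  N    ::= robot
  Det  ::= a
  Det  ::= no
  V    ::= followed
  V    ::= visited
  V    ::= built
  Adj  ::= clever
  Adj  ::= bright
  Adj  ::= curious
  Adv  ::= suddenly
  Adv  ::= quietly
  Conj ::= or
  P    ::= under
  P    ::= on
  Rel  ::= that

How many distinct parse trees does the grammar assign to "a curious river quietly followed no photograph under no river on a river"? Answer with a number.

9

Two of the 9 distinct bracketings:
[S [NP [Det a] [AP [Adj curious]] [N river]] [VP [VP [AdvP [Adv quietly]] [VP [V followed] [NP [Det no] [N photograph]]]] [PP [P under] [NP [NP [Det no] [N river]] [PP [P on] [NP [Det a] [N river]]]]]]]
[S [NP [Det a] [AP [Adj curious]] [N river]] [VP [VP [VP [AdvP [Adv quietly]] [VP [V followed] [NP [Det no] [N photograph]]]] [PP [P under] [NP [Det no] [N river]]]] [PP [P on] [NP [Det a] [N river]]]]]
The difference turns on whether NP → NP PP is used at the relevant span, versus an alternative expansion of NP.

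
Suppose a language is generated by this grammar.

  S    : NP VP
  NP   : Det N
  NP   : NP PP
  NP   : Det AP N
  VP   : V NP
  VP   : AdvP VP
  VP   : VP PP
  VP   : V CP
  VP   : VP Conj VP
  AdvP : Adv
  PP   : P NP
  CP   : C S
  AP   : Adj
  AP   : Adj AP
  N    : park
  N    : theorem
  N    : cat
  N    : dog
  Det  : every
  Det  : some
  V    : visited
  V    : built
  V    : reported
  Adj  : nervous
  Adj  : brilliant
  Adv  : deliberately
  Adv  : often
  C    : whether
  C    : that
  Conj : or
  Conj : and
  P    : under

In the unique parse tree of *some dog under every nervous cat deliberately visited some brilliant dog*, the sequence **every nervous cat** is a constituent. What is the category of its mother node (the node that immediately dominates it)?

PP

[S [NP [NP [Det some] [N dog]] [PP [P under] [NP [Det every] [AP [Adj nervous]] [N cat]]]] [VP [AdvP [Adv deliberately]] [VP [V visited] [NP [Det some] [AP [Adj brilliant]] [N dog]]]]]
The span 'every nervous cat' is the NP node built by NP → Det AP N.
Its mother is the PP built by PP → P NP.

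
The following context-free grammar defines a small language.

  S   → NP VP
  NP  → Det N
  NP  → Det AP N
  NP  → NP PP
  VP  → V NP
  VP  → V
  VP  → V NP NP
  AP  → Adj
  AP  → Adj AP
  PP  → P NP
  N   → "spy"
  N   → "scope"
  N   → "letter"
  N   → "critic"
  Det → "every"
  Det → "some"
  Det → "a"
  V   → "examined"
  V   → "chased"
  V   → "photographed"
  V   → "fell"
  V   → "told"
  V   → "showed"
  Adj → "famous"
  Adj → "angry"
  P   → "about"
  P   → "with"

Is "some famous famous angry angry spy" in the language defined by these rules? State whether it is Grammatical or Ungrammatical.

For S → NP VP, no prefix of the string parses as an NP.

Ungrammatical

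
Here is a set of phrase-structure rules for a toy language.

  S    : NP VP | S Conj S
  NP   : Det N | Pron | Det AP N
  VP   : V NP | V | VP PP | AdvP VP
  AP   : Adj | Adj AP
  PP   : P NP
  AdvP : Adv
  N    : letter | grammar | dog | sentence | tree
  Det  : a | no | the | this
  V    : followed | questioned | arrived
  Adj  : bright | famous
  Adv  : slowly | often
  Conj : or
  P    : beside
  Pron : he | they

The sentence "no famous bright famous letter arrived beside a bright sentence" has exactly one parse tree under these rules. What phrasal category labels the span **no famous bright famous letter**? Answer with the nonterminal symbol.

NP

S
  NP
    Det: no
    AP
      Adj: famous
      AP
        Adj: bright
        AP
          Adj: famous
    N: letter
  VP
    VP
      V: arrived
    PP
      P: beside
      NP
        Det: a
        AP
          Adj: bright
        N: sentence
The span 'no famous bright famous letter' is the NP node built by NP → Det AP N.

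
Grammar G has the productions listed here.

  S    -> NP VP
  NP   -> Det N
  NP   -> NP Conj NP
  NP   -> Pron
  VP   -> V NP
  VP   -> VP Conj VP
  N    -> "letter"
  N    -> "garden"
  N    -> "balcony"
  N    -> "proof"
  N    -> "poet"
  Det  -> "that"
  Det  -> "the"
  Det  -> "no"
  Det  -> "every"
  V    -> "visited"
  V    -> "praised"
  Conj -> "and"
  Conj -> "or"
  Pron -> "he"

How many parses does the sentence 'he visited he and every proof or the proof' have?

The two bracketings:
[S [NP [Pron he]] [VP [V visited] [NP [NP [Pron he]] [Conj and] [NP [NP [Det every] [N proof]] [Conj or] [NP [Det the] [N proof]]]]]]
[S [NP [Pron he]] [VP [V visited] [NP [NP [NP [Pron he]] [Conj and] [NP [Det every] [N proof]]] [Conj or] [NP [Det the] [N proof]]]]]
The trees differ in how a recursive rule is bracketed over the same span.

2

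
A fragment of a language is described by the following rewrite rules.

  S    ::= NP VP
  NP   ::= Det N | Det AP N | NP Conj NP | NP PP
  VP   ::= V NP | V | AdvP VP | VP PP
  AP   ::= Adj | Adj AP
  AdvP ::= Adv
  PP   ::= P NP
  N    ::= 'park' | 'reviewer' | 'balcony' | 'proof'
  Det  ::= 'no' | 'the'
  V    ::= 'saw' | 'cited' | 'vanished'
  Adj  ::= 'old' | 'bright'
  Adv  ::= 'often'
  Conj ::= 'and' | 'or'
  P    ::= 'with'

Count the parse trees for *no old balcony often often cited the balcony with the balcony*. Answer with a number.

Two of the 4 distinct bracketings:
[S [NP [Det no] [AP [Adj old]] [N balcony]] [VP [AdvP [Adv often]] [VP [AdvP [Adv often]] [VP [V cited] [NP [NP [Det the] [N balcony]] [PP [P with] [NP [Det the] [N balcony]]]]]]]]
[S [NP [Det no] [AP [Adj old]] [N balcony]] [VP [AdvP [Adv often]] [VP [AdvP [Adv often]] [VP [VP [V cited] [NP [Det the] [N balcony]]] [PP [P with] [NP [Det the] [N balcony]]]]]]]
The difference turns on whether NP → NP PP is used at the relevant span, versus an alternative expansion of NP.

4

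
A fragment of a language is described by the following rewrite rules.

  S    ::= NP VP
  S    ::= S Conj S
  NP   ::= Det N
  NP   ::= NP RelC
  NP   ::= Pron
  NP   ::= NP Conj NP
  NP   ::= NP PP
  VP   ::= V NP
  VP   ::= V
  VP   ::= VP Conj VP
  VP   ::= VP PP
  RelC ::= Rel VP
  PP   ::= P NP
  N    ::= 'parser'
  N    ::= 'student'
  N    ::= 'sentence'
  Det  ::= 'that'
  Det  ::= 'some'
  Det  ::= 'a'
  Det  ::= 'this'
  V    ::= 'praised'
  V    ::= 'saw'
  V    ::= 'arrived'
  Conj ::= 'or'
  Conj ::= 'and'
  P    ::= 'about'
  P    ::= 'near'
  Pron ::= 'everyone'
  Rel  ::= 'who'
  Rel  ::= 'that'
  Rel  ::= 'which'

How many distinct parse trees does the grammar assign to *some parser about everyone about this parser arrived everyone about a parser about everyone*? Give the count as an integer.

10

Two of the 10 distinct bracketings:
[S [NP [NP [Det some] [N parser]] [PP [P about] [NP [NP [Pron everyone]] [PP [P about] [NP [Det this] [N parser]]]]]] [VP [V arrived] [NP [NP [Pron everyone]] [PP [P about] [NP [NP [Det a] [N parser]] [PP [P about] [NP [Pron everyone]]]]]]]]
[S [NP [NP [Det some] [N parser]] [PP [P about] [NP [NP [Pron everyone]] [PP [P about] [NP [Det this] [N parser]]]]]] [VP [V arrived] [NP [NP [NP [Pron everyone]] [PP [P about] [NP [Det a] [N parser]]]] [PP [P about] [NP [Pron everyone]]]]]]
The trees differ in how a recursive rule is bracketed over the same span.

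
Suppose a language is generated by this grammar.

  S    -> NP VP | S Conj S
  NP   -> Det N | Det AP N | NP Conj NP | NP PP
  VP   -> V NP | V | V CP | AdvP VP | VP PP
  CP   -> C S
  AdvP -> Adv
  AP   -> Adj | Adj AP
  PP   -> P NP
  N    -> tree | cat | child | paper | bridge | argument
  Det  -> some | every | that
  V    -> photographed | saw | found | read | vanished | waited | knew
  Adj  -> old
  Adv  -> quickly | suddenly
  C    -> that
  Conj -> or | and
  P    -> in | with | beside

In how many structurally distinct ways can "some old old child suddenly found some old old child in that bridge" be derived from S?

3

Two of the 3 distinct bracketings:
[S [NP [Det some] [AP [Adj old] [AP [Adj old]]] [N child]] [VP [AdvP [Adv suddenly]] [VP [V found] [NP [NP [Det some] [AP [Adj old] [AP [Adj old]]] [N child]] [PP [P in] [NP [Det that] [N bridge]]]]]]]
[S [NP [Det some] [AP [Adj old] [AP [Adj old]]] [N child]] [VP [AdvP [Adv suddenly]] [VP [VP [V found] [NP [Det some] [AP [Adj old] [AP [Adj old]]] [N child]]] [PP [P in] [NP [Det that] [N bridge]]]]]]
The difference turns on whether NP → NP PP is used at the relevant span, versus an alternative expansion of NP.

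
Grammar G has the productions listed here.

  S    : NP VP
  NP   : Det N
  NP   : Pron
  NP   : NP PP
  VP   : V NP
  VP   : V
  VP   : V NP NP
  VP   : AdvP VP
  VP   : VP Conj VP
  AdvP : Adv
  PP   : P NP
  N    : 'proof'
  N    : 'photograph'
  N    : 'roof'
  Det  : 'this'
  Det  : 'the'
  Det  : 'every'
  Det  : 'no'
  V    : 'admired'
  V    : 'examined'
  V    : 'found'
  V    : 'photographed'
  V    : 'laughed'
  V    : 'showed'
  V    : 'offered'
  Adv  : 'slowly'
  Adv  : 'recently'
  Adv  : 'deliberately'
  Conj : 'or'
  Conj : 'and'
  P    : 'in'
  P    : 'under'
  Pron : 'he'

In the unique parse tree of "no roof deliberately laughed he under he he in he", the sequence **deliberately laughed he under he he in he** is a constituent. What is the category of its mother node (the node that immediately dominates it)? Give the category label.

[S [NP [Det no] [N roof]] [VP [AdvP [Adv deliberately]] [VP [V laughed] [NP [NP [Pron he]] [PP [P under] [NP [Pron he]]]] [NP [NP [Pron he]] [PP [P in] [NP [Pron he]]]]]]]
The span 'deliberately laughed he under he he in he' is the VP node built by VP → AdvP VP.
Its mother is the S built by S → NP VP.

S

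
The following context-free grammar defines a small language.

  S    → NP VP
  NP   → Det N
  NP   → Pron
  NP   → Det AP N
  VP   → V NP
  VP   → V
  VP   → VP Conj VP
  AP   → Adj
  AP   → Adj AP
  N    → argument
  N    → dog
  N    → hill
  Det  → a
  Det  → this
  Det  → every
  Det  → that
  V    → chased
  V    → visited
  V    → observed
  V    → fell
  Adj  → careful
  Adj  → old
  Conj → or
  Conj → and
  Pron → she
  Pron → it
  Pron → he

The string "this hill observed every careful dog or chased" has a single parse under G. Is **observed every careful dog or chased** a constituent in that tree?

Yes

[S [NP [Det this] [N hill]] [VP [VP [V observed] [NP [Det every] [AP [Adj careful]] [N dog]]] [Conj or] [VP [V chased]]]]
The words 'observed every careful dog or chased' are exhaustively dominated by a single VP node (built by VP → VP Conj VP), so they form a constituent.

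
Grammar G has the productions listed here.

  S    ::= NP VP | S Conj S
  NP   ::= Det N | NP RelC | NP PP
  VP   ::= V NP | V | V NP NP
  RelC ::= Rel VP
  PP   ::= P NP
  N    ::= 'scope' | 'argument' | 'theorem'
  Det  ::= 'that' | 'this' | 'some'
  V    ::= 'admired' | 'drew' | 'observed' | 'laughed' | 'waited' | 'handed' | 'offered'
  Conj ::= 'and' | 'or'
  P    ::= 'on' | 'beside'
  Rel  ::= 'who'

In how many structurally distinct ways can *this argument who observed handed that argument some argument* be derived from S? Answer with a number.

1

[S [NP [NP [Det this] [N argument]] [RelC [Rel who] [VP [V observed]]]] [VP [V handed] [NP [Det that] [N argument]] [NP [Det some] [N argument]]]]
No rule offers an alternative attachment or grouping for any span, so this is the only derivation.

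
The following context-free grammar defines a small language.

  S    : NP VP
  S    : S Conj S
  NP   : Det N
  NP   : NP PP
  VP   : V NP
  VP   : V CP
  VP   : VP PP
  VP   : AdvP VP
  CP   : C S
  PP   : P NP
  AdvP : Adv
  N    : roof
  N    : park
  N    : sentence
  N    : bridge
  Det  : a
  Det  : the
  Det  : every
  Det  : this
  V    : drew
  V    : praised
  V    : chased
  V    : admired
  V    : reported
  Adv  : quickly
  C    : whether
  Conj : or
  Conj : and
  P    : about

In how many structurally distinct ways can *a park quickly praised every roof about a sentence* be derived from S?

3

Two of the 3 distinct bracketings:
[S [NP [Det a] [N park]] [VP [VP [AdvP [Adv quickly]] [VP [V praised] [NP [Det every] [N roof]]]] [PP [P about] [NP [Det a] [N sentence]]]]]
[S [NP [Det a] [N park]] [VP [AdvP [Adv quickly]] [VP [V praised] [NP [NP [Det every] [N roof]] [PP [P about] [NP [Det a] [N sentence]]]]]]]
The difference turns on whether NP → NP PP is used at the relevant span, versus an alternative expansion of NP.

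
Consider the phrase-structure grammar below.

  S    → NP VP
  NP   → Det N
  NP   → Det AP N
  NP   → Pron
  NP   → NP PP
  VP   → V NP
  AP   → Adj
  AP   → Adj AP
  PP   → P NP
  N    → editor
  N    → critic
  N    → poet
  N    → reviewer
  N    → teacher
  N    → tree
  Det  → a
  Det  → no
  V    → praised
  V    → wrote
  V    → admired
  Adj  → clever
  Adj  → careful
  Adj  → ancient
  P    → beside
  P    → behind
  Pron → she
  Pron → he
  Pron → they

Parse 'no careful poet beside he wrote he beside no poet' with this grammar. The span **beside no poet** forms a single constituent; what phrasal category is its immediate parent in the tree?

NP

S
  NP
    NP
      Det: no
      AP
        Adj: careful
      N: poet
    PP
      P: beside
      NP
        Pron: he
  VP
    V: wrote
    NP
      NP
        Pron: he
      PP
        P: beside
        NP
          Det: no
          N: poet
The span 'beside no poet' is the PP node built by PP → P NP.
Its mother is the NP built by NP → NP PP.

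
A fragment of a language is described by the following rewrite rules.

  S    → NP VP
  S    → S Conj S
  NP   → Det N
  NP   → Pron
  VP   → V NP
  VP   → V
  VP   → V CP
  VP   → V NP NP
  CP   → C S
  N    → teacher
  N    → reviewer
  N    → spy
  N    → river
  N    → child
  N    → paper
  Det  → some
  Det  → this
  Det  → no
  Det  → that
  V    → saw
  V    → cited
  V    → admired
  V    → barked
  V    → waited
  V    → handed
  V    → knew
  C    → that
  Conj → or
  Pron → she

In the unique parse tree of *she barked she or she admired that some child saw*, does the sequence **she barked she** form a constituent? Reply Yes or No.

[S [S [NP [Pron she]] [VP [V barked] [NP [Pron she]]]] [Conj or] [S [NP [Pron she]] [VP [V admired] [CP [C that] [S [NP [Det some] [N child]] [VP [V saw]]]]]]]
The words 'she barked she' are exhaustively dominated by a single S node (built by S → NP VP), so they form a constituent.

Yes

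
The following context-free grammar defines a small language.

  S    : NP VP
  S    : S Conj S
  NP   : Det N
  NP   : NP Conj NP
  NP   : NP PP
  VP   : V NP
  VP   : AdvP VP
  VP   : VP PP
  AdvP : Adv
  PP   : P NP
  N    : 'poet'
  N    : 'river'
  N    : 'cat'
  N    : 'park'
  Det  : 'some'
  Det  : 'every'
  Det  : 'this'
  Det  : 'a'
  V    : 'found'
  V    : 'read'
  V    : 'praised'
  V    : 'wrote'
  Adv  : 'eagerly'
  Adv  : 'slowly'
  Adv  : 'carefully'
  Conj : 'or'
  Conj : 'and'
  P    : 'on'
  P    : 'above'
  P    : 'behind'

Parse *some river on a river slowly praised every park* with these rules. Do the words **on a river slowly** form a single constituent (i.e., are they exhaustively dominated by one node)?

No

[S [NP [NP [Det some] [N river]] [PP [P on] [NP [Det a] [N river]]]] [VP [AdvP [Adv slowly]] [VP [V praised] [NP [Det every] [N park]]]]]
The smallest constituent containing 'on a river slowly' is the S spanning 'some river on a river slowly praised every park'; no single node in the tree dominates exactly the given words.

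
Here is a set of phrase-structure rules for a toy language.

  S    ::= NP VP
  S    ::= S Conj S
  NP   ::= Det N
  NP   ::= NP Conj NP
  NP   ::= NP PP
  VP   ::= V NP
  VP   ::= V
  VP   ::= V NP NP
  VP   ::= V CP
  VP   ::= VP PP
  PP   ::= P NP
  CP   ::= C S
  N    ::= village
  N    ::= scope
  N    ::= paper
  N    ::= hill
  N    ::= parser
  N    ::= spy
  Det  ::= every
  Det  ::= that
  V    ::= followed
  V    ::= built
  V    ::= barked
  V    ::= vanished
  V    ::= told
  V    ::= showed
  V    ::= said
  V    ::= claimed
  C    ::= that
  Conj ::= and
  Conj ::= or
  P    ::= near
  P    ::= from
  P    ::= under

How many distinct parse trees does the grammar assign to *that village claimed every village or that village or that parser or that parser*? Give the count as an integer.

5

Two of the 5 distinct bracketings:
[S [NP [Det that] [N village]] [VP [V claimed] [NP [NP [Det every] [N village]] [Conj or] [NP [NP [Det that] [N village]] [Conj or] [NP [NP [Det that] [N parser]] [Conj or] [NP [Det that] [N parser]]]]]]]
[S [NP [Det that] [N village]] [VP [V claimed] [NP [NP [Det every] [N village]] [Conj or] [NP [NP [NP [Det that] [N village]] [Conj or] [NP [Det that] [N parser]]] [Conj or] [NP [Det that] [N parser]]]]]]
The trees differ in how a recursive rule is bracketed over the same span.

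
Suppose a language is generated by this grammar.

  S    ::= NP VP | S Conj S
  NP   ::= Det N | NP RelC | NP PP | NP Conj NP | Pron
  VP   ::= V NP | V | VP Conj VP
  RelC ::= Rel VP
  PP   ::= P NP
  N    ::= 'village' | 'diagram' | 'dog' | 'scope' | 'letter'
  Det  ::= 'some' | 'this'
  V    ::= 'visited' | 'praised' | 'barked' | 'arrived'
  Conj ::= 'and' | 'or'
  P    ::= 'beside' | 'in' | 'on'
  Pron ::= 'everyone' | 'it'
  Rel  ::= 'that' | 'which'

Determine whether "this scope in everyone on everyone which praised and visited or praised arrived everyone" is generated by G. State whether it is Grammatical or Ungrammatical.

S
  NP
    NP
      NP
        Det: this
        N: scope
      PP
        P: in
        NP
          NP
            Pron: everyone
          PP
            P: on
            NP
              Pron: everyone
    RelC
      Rel: which
      VP
        VP
          V: praised
        Conj: and
        VP
          VP
            V: visited
          Conj: or
          VP
            V: praised
  VP
    V: arrived
    NP
      Pron: everyone
The bracketing above is licensed at every node by one of the given productions, with S at the root.

Grammatical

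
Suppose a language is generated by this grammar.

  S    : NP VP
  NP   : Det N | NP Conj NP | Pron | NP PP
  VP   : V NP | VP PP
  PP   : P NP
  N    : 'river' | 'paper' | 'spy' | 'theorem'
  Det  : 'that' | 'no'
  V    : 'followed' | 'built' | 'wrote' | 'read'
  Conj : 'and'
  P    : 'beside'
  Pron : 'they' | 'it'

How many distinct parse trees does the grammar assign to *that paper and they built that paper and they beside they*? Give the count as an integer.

Two of the 3 distinct bracketings:
[S [NP [NP [Det that] [N paper]] [Conj and] [NP [Pron they]]] [VP [V built] [NP [NP [Det that] [N paper]] [Conj and] [NP [NP [Pron they]] [PP [P beside] [NP [Pron they]]]]]]]
[S [NP [NP [Det that] [N paper]] [Conj and] [NP [Pron they]]] [VP [V built] [NP [NP [NP [Det that] [N paper]] [Conj and] [NP [Pron they]]] [PP [P beside] [NP [Pron they]]]]]]
The trees differ in how a recursive rule is bracketed over the same span.

3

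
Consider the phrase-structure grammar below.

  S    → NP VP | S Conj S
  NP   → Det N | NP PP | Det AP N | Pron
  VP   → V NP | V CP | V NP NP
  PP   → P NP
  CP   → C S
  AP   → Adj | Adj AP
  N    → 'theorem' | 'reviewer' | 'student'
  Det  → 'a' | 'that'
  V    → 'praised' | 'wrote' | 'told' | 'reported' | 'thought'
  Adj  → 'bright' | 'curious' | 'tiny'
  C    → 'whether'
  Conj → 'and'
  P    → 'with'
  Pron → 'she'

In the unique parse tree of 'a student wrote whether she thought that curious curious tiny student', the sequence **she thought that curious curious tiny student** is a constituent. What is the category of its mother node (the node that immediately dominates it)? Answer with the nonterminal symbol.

CP

[S [NP [Det a] [N student]] [VP [V wrote] [CP [C whether] [S [NP [Pron she]] [VP [V thought] [NP [Det that] [AP [Adj curious] [AP [Adj curious] [AP [Adj tiny]]]] [N student]]]]]]]
The span 'she thought that curious curious tiny student' is the S node built by S → NP VP.
Its mother is the CP built by CP → C S.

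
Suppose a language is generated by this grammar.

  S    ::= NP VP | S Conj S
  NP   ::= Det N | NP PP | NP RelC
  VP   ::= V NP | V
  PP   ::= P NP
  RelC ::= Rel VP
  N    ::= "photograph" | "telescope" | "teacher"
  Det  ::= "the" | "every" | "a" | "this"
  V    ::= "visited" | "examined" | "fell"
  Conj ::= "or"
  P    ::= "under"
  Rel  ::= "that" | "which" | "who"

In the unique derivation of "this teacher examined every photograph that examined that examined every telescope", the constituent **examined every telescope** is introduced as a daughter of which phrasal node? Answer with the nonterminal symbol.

[S [NP [Det this] [N teacher]] [VP [V examined] [NP [NP [NP [Det every] [N photograph]] [RelC [Rel that] [VP [V examined]]]] [RelC [Rel that] [VP [V examined] [NP [Det every] [N telescope]]]]]]]
The span 'examined every telescope' is the VP node built by VP → V NP.
Its mother is the RelC built by RelC → Rel VP.

RelC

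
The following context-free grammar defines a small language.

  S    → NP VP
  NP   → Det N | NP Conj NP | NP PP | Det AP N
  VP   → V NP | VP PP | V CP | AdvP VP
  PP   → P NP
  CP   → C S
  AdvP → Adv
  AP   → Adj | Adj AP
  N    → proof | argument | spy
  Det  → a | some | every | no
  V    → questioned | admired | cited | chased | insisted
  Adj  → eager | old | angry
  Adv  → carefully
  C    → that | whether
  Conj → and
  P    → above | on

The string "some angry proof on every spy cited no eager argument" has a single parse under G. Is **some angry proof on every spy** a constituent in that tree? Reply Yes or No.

Yes

[S [NP [NP [Det some] [AP [Adj angry]] [N proof]] [PP [P on] [NP [Det every] [N spy]]]] [VP [V cited] [NP [Det no] [AP [Adj eager]] [N argument]]]]
The words 'some angry proof on every spy' are exhaustively dominated by a single NP node (built by NP → NP PP), so they form a constituent.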